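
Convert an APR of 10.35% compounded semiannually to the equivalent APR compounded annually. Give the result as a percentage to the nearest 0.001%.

EAR = (1 + 0.1035/2)^2 − 1 = 0.106178.
Compounded annually, the equivalent nominal rate is the EAR itself: 10.618%.

10.618%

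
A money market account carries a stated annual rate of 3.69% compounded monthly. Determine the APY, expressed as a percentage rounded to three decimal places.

EAR = (1 + 0.0369/12)^12 − 1.
= (1 + 0.003075)^12 − 1 = 1.037531 − 1 = 3.753%.

3.753%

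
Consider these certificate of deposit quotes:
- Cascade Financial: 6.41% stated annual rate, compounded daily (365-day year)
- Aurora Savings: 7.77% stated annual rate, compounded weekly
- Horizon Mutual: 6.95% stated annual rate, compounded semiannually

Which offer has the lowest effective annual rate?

Cascade Financial

Cascade Financial: (1 + 0.0641/365)^365 − 1 = 6.619%
Aurora Savings: (1 + 0.0777/52)^52 − 1 = 8.074%
Horizon Mutual: (1 + 0.0695/2)^2 − 1 = 7.071%
The lowest effective annual rate is Cascade Financial at 6.619%.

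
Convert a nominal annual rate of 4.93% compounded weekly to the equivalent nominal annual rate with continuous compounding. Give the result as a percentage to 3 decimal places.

EAR = (1 + 0.0493/52)^52 − 1 = 0.050511.
Equivalent continuous rate: r = ln(1 + 0.050511) = 0.049277 = 4.928%.

4.928%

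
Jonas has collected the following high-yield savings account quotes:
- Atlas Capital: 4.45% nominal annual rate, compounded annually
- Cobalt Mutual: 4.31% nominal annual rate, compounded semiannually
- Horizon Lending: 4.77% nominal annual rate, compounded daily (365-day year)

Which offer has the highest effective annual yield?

Horizon Lending

Atlas Capital: compounded annually, EAR = 4.450%
Cobalt Mutual: (1 + 0.0431/2)^2 − 1 = 4.356%
Horizon Lending: (1 + 0.0477/365)^365 − 1 = 4.885%
The highest effective annual rate is Horizon Lending at 4.885%.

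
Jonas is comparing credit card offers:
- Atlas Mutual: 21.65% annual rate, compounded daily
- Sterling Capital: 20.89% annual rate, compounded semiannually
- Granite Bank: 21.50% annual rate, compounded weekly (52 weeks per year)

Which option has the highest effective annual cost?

Atlas Mutual

Atlas Mutual: (1 + 0.2165/365)^365 − 1 = 24.164%
Sterling Capital: (1 + 0.2089/2)^2 − 1 = 21.981%
Granite Bank: (1 + 0.2150/52)^52 − 1 = 23.931%
The highest effective annual rate is Atlas Mutual at 24.164%.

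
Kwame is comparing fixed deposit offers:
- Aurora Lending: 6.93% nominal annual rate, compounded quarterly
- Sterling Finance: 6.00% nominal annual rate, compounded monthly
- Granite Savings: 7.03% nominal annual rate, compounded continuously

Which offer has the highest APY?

Aurora Lending: (1 + 0.0693/4)^4 − 1 = 7.112%
Sterling Finance: (1 + 0.0600/12)^12 − 1 = 6.168%
Granite Savings: e^0.0703 − 1 = 7.283%
The highest effective annual rate is Granite Savings at 7.283%.

Granite Savings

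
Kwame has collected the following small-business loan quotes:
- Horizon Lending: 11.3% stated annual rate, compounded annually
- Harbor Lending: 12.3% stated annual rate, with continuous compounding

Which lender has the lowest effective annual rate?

Horizon Lending: compounded annually, EAR = 11.300%
Harbor Lending: e^0.123 − 1 = 13.088%
The lowest effective annual rate is Horizon Lending at 11.300%.

Horizon Lending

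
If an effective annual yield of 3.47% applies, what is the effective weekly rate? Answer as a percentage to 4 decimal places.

0.0656%

The per-week rate i satisfies (1 + i)^52 = 1 + 0.0347.
i = 1.0347^(1/52) − 1 = 0.0006562 = 0.0656%.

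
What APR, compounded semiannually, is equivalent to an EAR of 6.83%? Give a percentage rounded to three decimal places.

(1 + r/2)^2 − 1 = 0.0683, so 1 + r/2 = 1.0683^(1/2).
r/2 = 0.033586, so r = 0.067172 = 6.717%.

6.717%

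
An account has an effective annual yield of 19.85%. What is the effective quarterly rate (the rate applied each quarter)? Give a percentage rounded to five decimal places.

4.63079%

The per-quarter rate i satisfies (1 + i)^4 = 1 + 0.1985.
i = 1.1985^(1/4) − 1 = 0.0463079 = 4.63079%.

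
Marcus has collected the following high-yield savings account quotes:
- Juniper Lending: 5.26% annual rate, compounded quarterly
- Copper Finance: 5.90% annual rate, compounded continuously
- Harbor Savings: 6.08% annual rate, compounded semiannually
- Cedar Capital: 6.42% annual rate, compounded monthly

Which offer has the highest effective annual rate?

Juniper Lending: (1 + 0.0526/4)^4 − 1 = 5.365%
Copper Finance: e^0.0590 − 1 = 6.078%
Harbor Savings: (1 + 0.0608/2)^2 − 1 = 6.172%
Cedar Capital: (1 + 0.0642/12)^12 − 1 = 6.612%
The highest effective annual rate is Cedar Capital at 6.612%.

Cedar Capital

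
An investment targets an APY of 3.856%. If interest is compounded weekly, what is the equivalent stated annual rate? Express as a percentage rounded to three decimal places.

3.785%

(1 + r/52)^52 − 1 = 0.03856, so 1 + r/52 = 1.03856^(1/52).
r/52 = 0.000728, so r = 0.037849 = 3.785%.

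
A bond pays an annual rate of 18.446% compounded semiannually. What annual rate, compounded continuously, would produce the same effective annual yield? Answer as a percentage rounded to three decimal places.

17.644%

EAR = (1 + 0.18446/2)^2 − 1 = 0.192966.
Equivalent continuous rate: r = ln(1 + 0.192966) = 0.176443 = 17.644%.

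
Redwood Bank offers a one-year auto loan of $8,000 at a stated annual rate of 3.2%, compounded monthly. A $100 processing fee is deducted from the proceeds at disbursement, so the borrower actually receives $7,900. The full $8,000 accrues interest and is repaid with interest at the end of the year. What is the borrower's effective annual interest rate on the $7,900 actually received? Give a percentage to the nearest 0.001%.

Amount owed after one year: 8,000 × (1 + 0.032/12)^12 = 8,000 × 1.032474 = $8,259.79.
Effective rate on net proceeds: 8,259.79 / 7,900 − 1 = 0.045543 = 4.554%.

4.554%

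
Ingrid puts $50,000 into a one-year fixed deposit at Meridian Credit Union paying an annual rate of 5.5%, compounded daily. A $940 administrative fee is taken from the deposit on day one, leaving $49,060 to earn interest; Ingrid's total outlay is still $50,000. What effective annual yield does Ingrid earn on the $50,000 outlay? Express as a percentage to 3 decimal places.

Value after one year: 49,060 × (1 + 0.055/365)^365 = 49,060 × 1.056536 = $51,833.67.
Effective yield on the $50,000 outlay: 51,833.67 / 50,000 − 1 = 0.036673 = 3.667%.

3.667%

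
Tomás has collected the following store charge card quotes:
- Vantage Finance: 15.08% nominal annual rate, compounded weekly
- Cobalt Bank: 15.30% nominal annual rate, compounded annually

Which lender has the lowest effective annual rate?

Cobalt Bank

Vantage Finance: (1 + 0.1508/52)^52 − 1 = 16.251%
Cobalt Bank: compounded annually, EAR = 15.300%
The lowest effective annual rate is Cobalt Bank at 15.300%.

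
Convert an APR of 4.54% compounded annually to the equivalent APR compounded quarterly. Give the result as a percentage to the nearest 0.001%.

Compounded annually, EAR = nominal = 0.045400.
Solve (1 + r/4)^4 = 1.045400: r/4 = 1.045400^(1/4) − 1 = 0.011162, so r = 0.044647 = 4.465%.

4.465%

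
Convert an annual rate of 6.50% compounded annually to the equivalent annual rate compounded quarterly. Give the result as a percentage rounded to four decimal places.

6.3473%

Compounded annually, EAR = nominal = 0.065000.
Solve (1 + r/4)^4 = 1.065000: r/4 = 1.065000^(1/4) − 1 = 0.015868, so r = 0.063473 = 6.3473%.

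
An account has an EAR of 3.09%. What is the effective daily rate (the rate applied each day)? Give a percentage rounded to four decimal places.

0.0083%

The per-day rate i satisfies (1 + i)^365 = 1 + 0.0309.
i = 1.0309^(1/365) − 1 = 0.0000834 = 0.0083%.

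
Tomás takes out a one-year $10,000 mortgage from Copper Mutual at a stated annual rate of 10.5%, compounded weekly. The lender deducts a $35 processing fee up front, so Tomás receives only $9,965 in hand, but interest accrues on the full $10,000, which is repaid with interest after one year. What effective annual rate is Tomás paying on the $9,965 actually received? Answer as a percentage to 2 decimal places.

Amount owed after one year: 10,000 × (1 + 0.105/52)^52 = 10,000 × 1.110593 = $11,105.93.
Effective rate on net proceeds: 11,105.93 / 9,965 − 1 = 0.114494 = 11.45%.

11.45%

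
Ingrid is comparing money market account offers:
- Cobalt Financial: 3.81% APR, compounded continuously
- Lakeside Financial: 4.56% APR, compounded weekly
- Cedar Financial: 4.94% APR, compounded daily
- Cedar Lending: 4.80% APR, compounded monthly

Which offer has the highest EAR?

Cobalt Financial: e^0.0381 − 1 = 3.884%
Lakeside Financial: (1 + 0.0456/52)^52 − 1 = 4.663%
Cedar Financial: (1 + 0.0494/365)^365 − 1 = 5.064%
Cedar Lending: (1 + 0.0480/12)^12 − 1 = 4.907%
The highest effective annual rate is Cedar Financial at 5.064%.

Cedar Financial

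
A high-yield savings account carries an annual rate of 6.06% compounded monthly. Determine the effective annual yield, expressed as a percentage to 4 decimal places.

6.2312%

EAR = (1 + 0.0606/12)^12 − 1.
= (1 + 0.005050)^12 − 1 = 1.062312 − 1 = 6.2312%.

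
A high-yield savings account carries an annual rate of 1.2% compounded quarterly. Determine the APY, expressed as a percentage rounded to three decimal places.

EAR = (1 + 0.012/4)^4 − 1.
= (1 + 0.003000)^4 − 1 = 1.012054 − 1 = 1.205%.

1.205%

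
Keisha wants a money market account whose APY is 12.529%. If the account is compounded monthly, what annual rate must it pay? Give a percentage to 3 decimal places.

(1 + r/12)^12 − 1 = 0.12529, so 1 + r/12 = 1.12529^(1/12).
r/12 = 0.009885, so r = 0.118623 = 11.862%.

11.862%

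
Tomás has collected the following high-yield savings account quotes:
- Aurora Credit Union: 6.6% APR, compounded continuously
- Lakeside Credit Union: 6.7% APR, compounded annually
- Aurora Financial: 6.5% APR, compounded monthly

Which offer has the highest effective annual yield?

Aurora Credit Union

Aurora Credit Union: e^0.066 − 1 = 6.823%
Lakeside Credit Union: compounded annually, EAR = 6.700%
Aurora Financial: (1 + 0.065/12)^12 − 1 = 6.697%
The highest effective annual rate is Aurora Credit Union at 6.823%.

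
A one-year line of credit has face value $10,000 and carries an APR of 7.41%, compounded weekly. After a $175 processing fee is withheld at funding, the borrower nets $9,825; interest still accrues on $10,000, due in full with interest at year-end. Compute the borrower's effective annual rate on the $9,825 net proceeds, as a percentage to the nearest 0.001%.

Amount owed after one year: 10,000 × (1 + 0.0741/52)^52 = 10,000 × 1.076858 = $10,768.58.
Effective rate on net proceeds: 10,768.58 / 9,825 − 1 = 0.096038 = 9.604%.

9.604%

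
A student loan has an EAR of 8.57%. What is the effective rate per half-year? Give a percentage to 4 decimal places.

The per-half-year rate i satisfies (1 + i)^2 = 1 + 0.0857.
i = 1.0857^(1/2) − 1 = 0.0419693 = 4.1969%.

4.1969%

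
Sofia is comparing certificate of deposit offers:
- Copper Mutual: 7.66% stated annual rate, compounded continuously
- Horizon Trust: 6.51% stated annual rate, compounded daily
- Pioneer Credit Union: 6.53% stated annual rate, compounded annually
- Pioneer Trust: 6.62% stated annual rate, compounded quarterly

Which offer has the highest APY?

Copper Mutual

Copper Mutual: e^0.0766 − 1 = 7.961%
Horizon Trust: (1 + 0.0651/365)^365 − 1 = 6.726%
Pioneer Credit Union: compounded annually, EAR = 6.530%
Pioneer Trust: (1 + 0.0662/4)^4 − 1 = 6.786%
The highest effective annual rate is Copper Mutual at 7.961%.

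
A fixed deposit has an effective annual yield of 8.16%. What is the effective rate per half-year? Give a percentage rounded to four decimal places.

The per-half-year rate i satisfies (1 + i)^2 = 1 + 0.0816.
i = 1.0816^(1/2) − 1 = 0.0400000 = 4.0000%.

4.0000%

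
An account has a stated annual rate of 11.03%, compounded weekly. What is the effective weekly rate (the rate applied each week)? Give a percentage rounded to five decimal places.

0.21212%

With a nominal annual rate compounded weekly, the periodic rate is the nominal rate divided by 52.
i = 0.1103 / 52 = 0.0021212 = 0.21212%.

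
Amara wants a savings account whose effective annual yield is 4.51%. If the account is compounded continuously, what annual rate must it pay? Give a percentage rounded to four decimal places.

Continuous: nominal r satisfies e^r − 1 = 0.0451.
r = ln(1 + 0.0451) = ln(1.0451) = 0.044113 = 4.4113%.

4.4113%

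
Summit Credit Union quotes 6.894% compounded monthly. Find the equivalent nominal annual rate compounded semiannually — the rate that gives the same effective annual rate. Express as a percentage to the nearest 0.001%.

EAR = (1 + 0.06894/12)^12 − 1 = 0.071161.
Solve (1 + r/2)^2 = 1.071161: r/2 = 1.071161^(1/2) − 1 = 0.034969, so r = 0.069938 = 6.994%.

6.994%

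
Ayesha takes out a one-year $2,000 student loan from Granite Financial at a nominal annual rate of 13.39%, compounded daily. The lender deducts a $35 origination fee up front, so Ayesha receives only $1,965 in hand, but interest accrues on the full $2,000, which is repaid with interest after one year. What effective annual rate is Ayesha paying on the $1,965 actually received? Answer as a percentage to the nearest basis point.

Amount owed after one year: 2,000 × (1 + 0.1339/365)^365 = 2,000 × 1.143250 = $2,286.50.
Effective rate on net proceeds: 2,286.50 / 1,965 − 1 = 0.163614 = 16.36%.

16.36%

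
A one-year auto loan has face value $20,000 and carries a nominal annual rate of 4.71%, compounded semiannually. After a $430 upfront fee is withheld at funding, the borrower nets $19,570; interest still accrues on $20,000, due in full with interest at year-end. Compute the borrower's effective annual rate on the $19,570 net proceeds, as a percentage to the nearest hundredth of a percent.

7.07%

Amount owed after one year: 20,000 × (1 + 0.0471/2)^2 = 20,000 × 1.047655 = $20,953.09.
Effective rate on net proceeds: 20,953.09 / 19,570 − 1 = 0.070674 = 7.07%.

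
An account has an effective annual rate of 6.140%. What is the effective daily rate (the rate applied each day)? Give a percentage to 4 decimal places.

0.0163%

The per-day rate i satisfies (1 + i)^365 = 1 + 0.06140.
i = 1.06140^(1/365) − 1 = 0.0001633 = 0.0163%.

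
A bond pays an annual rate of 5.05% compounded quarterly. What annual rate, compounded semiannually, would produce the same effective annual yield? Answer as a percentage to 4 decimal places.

5.0819%

EAR = (1 + 0.0505/4)^4 − 1 = 0.051464.
Solve (1 + r/2)^2 = 1.051464: r/2 = 1.051464^(1/2) − 1 = 0.025409, so r = 0.050819 = 5.0819%.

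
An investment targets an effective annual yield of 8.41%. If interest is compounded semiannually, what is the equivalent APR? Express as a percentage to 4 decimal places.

8.2402%

(1 + r/2)^2 − 1 = 0.0841, so 1 + r/2 = 1.0841^(1/2).
r/2 = 0.041201, so r = 0.082402 = 8.2402%.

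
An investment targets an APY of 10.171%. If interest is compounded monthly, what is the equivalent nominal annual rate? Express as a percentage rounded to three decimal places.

(1 + r/12)^12 − 1 = 0.10171, so 1 + r/12 = 1.10171^(1/12).
r/12 = 0.008105, so r = 0.097256 = 9.726%.

9.726%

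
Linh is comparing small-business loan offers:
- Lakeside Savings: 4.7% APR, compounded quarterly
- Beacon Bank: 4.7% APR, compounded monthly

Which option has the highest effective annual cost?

Beacon Bank

Lakeside Savings: (1 + 0.047/4)^4 − 1 = 4.783%
Beacon Bank: (1 + 0.047/12)^12 − 1 = 4.803%
The highest effective annual rate is Beacon Bank at 4.803%.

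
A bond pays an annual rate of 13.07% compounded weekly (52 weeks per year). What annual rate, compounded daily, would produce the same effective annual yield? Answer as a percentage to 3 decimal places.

13.056%

EAR = (1 + 0.1307/52)^52 − 1 = 0.139439.
Solve (1 + r/365)^365 = 1.139439: r/365 = 1.139439^(1/365) − 1 = 0.000358, so r = 0.130559 = 13.056%.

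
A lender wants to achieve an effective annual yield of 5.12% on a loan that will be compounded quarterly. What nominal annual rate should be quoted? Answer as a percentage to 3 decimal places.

(1 + r/4)^4 − 1 = 0.0512, so 1 + r/4 = 1.0512^(1/4).
r/4 = 0.012561, so r = 0.050245 = 5.025%.

5.025%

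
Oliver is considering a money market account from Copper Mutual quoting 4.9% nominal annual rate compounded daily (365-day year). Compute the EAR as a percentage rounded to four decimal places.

EAR = (1 + 0.049/365)^365 − 1.
= (1 + 0.000134)^365 − 1 = 1.050217 − 1 = 5.0217%.

5.0217%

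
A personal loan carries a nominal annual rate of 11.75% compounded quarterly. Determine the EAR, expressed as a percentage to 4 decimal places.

12.2779%

EAR = (1 + 0.1175/4)^4 − 1.
= (1 + 0.029375)^4 − 1 = 1.122779 − 1 = 12.2779%.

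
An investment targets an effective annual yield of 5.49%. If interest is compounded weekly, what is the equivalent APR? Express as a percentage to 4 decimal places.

(1 + r/52)^52 − 1 = 0.0549, so 1 + r/52 = 1.0549^(1/52).
r/52 = 0.001028, so r = 0.053473 = 5.3473%.

5.3473%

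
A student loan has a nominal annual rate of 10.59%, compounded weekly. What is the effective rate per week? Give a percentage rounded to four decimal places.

With a nominal annual rate compounded weekly, the periodic rate is the nominal rate divided by 52.
i = 0.1059 / 52 = 0.0020365 = 0.2037%.

0.2037%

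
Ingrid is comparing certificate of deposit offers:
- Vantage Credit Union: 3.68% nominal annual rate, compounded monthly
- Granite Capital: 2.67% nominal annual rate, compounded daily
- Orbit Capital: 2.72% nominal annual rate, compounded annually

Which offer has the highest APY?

Vantage Credit Union

Vantage Credit Union: (1 + 0.0368/12)^12 − 1 = 3.743%
Granite Capital: (1 + 0.0267/365)^365 − 1 = 2.706%
Orbit Capital: compounded annually, EAR = 2.720%
The highest effective annual rate is Vantage Credit Union at 3.743%.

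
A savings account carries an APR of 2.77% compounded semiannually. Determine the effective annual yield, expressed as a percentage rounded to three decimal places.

2.789%

EAR = (1 + 0.0277/2)^2 − 1.
= 1.027892 − 1 = 2.789%.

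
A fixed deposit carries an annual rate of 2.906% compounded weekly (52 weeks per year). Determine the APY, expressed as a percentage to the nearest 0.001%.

2.948%

EAR = (1 + 0.02906/52)^52 − 1.
= 1.029478 − 1 = 2.948%.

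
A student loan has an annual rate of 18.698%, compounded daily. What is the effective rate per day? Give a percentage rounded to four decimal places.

With a nominal annual rate compounded daily, the periodic rate is the nominal rate divided by 365.
i = 0.18698 / 365 = 0.0005123 = 0.0512%.

0.0512%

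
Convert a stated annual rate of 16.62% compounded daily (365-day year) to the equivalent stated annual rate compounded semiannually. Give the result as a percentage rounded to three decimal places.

EAR = (1 + 0.1662/365)^365 − 1 = 0.180765.
Solve (1 + r/2)^2 = 1.180765: r/2 = 1.180765^(1/2) − 1 = 0.086630, so r = 0.173260 = 17.326%.

17.326%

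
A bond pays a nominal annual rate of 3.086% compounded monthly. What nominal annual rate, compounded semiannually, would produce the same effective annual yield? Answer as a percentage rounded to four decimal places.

EAR = (1 + 0.03086/12)^12 − 1 = 0.031300.
Solve (1 + r/2)^2 = 1.031300: r/2 = 1.031300^(1/2) − 1 = 0.015530, so r = 0.031059 = 3.1059%.

3.1059%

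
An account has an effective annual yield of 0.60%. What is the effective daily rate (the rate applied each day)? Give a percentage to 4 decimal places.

0.0016%

The per-day rate i satisfies (1 + i)^365 = 1 + 0.0060.
i = 1.0060^(1/365) − 1 = 0.0000164 = 0.0016%.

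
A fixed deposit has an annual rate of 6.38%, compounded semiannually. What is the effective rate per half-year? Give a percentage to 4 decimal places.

With a nominal annual rate compounded semiannually, the periodic rate is the nominal rate divided by 2.
i = 0.0638 / 2 = 0.0319000 = 3.1900%.

3.1900%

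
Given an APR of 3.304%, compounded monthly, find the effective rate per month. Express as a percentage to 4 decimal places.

0.2753%

With a nominal annual rate compounded monthly, the periodic rate is the nominal rate divided by 12.
i = 0.03304 / 12 = 0.0027533 = 0.2753%.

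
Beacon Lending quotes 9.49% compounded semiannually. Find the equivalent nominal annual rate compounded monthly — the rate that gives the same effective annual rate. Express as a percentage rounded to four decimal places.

EAR = (1 + 0.0949/2)^2 − 1 = 0.097152.
Solve (1 + r/12)^12 = 1.097152: r/12 = 1.097152^(1/12) − 1 = 0.007756, so r = 0.093076 = 9.3076%.

9.3076%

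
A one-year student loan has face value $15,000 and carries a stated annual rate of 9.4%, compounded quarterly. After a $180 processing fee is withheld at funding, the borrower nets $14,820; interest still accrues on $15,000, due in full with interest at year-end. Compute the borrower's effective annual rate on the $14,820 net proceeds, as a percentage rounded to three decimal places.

Amount owed after one year: 15,000 × (1 + 0.094/4)^4 = 15,000 × 1.097366 = $16,460.49.
Effective rate on net proceeds: 16,460.49 / 14,820 − 1 = 0.110694 = 11.069%.

11.069%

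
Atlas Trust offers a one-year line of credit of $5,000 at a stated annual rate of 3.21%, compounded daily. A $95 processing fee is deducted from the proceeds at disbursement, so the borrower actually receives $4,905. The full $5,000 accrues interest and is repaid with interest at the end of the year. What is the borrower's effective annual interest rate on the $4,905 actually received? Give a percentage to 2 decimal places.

5.26%

Amount owed after one year: 5,000 × (1 + 0.0321/365)^365 = 5,000 × 1.032619 = $5,163.10.
Effective rate on net proceeds: 5,163.10 / 4,905 − 1 = 0.052619 = 5.26%.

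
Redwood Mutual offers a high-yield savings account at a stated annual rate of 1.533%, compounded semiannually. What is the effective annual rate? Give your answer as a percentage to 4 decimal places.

1.5389%

EAR = (1 + 0.01533/2)^2 − 1.
= (1 + 0.007665)^2 − 1 = 1.015389 − 1 = 1.5389%.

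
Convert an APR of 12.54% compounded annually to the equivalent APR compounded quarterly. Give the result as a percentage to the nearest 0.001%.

Compounded annually, EAR = nominal = 0.125400.
Solve (1 + r/4)^4 = 1.125400: r/4 = 1.125400^(1/4) − 1 = 0.029975, so r = 0.119900 = 11.990%.

11.990%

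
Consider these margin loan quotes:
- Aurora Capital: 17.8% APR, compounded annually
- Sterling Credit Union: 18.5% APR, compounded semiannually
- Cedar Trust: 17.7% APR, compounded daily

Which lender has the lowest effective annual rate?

Aurora Capital

Aurora Capital: compounded annually, EAR = 17.800%
Sterling Credit Union: (1 + 0.185/2)^2 − 1 = 19.356%
Cedar Trust: (1 + 0.177/365)^365 − 1 = 19.358%
The lowest effective annual rate is Aurora Capital at 17.800%.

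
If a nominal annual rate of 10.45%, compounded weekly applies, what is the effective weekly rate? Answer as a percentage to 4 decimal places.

With a nominal annual rate compounded weekly, the periodic rate is the nominal rate divided by 52.
i = 0.1045 / 52 = 0.0020096 = 0.2010%.

0.2010%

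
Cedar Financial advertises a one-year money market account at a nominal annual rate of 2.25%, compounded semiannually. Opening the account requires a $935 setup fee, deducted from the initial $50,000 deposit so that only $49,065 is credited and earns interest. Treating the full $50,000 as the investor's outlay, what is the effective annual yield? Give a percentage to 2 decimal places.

0.35%

Value after one year: 49,065 × (1 + 0.0225/2)^2 = 49,065 × 1.022627 = $50,175.17.
Effective yield on the $50,000 outlay: 50,175.17 / 50,000 − 1 = 0.003503 = 0.35%.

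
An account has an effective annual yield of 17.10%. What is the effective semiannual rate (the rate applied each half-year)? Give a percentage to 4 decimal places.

The per-half-year rate i satisfies (1 + i)^2 = 1 + 0.1710.
i = 1.1710^(1/2) − 1 = 0.0821275 = 8.2128%.

8.2128%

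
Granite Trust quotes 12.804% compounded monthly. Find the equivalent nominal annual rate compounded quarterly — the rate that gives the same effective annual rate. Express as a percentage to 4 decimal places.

EAR = (1 + 0.12804/12)^12 − 1 = 0.135828.
Solve (1 + r/4)^4 = 1.135828: r/4 = 1.135828^(1/4) − 1 = 0.032353, so r = 0.129411 = 12.9411%.

12.9411%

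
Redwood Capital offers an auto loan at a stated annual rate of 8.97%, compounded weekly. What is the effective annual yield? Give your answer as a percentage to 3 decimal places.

9.376%

EAR = (1 + 0.0897/52)^52 − 1.
= (1 + 0.001725)^52 − 1 = 1.093762 − 1 = 9.376%.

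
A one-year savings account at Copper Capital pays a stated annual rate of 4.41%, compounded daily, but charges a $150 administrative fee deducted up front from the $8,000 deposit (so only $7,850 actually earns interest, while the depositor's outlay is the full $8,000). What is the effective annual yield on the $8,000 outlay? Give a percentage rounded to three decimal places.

Value after one year: 7,850 × (1 + 0.0441/365)^365 = 7,850 × 1.045084 = $8,203.91.
Effective yield on the $8,000 outlay: 8,203.91 / 8,000 − 1 = 0.025489 = 2.549%.

2.549%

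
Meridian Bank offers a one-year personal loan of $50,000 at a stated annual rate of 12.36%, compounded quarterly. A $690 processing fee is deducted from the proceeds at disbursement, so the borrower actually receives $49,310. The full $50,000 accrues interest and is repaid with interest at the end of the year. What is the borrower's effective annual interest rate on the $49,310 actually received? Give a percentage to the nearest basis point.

Amount owed after one year: 50,000 × (1 + 0.1236/4)^4 = 50,000 × 1.129448 = $56,472.39.
Effective rate on net proceeds: 56,472.39 / 49,310 − 1 = 0.145252 = 14.53%.

14.53%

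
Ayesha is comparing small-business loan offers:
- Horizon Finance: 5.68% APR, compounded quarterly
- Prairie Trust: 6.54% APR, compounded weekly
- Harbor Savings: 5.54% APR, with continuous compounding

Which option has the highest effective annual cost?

Prairie Trust

Horizon Finance: (1 + 0.0568/4)^4 − 1 = 5.802%
Prairie Trust: (1 + 0.0654/52)^52 − 1 = 6.754%
Harbor Savings: e^0.0554 − 1 = 5.696%
The highest effective annual rate is Prairie Trust at 6.754%.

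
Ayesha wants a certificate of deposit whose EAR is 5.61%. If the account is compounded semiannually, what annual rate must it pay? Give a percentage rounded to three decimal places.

(1 + r/2)^2 − 1 = 0.0561, so 1 + r/2 = 1.0561^(1/2).
r/2 = 0.027667, so r = 0.055335 = 5.533%.

5.533%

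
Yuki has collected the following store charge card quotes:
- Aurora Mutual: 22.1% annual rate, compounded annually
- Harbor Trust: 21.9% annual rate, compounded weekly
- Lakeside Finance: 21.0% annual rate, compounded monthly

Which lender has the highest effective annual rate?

Aurora Mutual: compounded annually, EAR = 22.100%
Harbor Trust: (1 + 0.219/52)^52 − 1 = 24.426%
Lakeside Finance: (1 + 0.210/12)^12 − 1 = 23.144%
The highest effective annual rate is Harbor Trust at 24.426%.

Harbor Trust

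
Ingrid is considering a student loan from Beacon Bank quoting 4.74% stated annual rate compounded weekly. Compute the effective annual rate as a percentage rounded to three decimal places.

4.852%

EAR = (1 + 0.0474/52)^52 − 1.
= 1.048519 − 1 = 4.852%.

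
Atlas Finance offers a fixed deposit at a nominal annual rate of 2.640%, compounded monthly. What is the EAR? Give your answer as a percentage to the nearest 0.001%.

2.672%

EAR = (1 + 0.02640/12)^12 − 1.
= (1 + 0.002200)^12 − 1 = 1.026722 − 1 = 2.672%.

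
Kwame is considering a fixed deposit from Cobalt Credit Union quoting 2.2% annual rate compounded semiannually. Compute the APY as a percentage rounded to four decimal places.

2.2121%

EAR = (1 + 0.022/2)^2 − 1.
= 1.022121 − 1 = 2.2121%.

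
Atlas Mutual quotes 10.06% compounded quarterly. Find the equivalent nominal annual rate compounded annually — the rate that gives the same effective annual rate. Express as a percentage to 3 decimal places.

10.446%

EAR = (1 + 0.1006/4)^4 − 1 = 0.104459.
Compounded annually, the equivalent nominal rate is the EAR itself: 10.446%.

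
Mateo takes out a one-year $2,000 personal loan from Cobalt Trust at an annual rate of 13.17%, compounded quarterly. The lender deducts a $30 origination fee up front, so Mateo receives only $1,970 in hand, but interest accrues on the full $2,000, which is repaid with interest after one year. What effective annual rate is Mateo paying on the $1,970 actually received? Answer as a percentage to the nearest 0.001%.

15.568%

Amount owed after one year: 2,000 × (1 + 0.1317/4)^4 = 2,000 × 1.138348 = $2,276.70.
Effective rate on net proceeds: 2,276.70 / 1,970 − 1 = 0.155684 = 15.568%.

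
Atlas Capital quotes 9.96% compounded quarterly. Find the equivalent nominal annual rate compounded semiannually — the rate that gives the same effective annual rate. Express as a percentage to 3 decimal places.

EAR = (1 + 0.0996/4)^4 − 1 = 0.103382.
Solve (1 + r/2)^2 = 1.103382: r/2 = 1.103382^(1/2) − 1 = 0.050420, so r = 0.100840 = 10.084%.

10.084%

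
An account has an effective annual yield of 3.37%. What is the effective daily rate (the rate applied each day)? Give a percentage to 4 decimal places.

0.0091%

The per-day rate i satisfies (1 + i)^365 = 1 + 0.0337.
i = 1.0337^(1/365) − 1 = 0.0000908 = 0.0091%.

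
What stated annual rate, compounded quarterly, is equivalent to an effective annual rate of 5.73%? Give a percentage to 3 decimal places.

(1 + r/4)^4 − 1 = 0.0573, so 1 + r/4 = 1.0573^(1/4).
r/4 = 0.014027, so r = 0.056108 = 5.611%.

5.611%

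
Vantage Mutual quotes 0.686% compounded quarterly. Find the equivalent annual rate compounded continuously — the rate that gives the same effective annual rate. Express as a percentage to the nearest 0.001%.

0.685%

EAR = (1 + 0.00686/4)^4 − 1 = 0.006878.
Equivalent continuous rate: r = ln(1 + 0.006878) = 0.006854 = 0.685%.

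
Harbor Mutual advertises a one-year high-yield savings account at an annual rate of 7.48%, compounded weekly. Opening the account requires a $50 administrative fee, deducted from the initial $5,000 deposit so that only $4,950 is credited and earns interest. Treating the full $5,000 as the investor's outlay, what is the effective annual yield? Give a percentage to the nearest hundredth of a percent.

Value after one year: 4,950 × (1 + 0.0748/52)^52 = 4,950 × 1.077611 = $5,334.17.
Effective yield on the $5,000 outlay: 5,334.17 / 5,000 − 1 = 0.066835 = 6.68%.

6.68%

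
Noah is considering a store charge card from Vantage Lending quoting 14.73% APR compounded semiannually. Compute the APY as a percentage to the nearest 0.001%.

15.272%

EAR = (1 + 0.1473/2)^2 − 1.
= 1.152724 − 1 = 15.272%.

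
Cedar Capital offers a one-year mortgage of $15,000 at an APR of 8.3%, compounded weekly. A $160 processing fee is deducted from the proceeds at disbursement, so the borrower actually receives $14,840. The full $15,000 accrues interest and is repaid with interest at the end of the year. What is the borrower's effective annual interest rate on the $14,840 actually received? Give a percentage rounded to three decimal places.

Amount owed after one year: 15,000 × (1 + 0.083/52)^52 = 15,000 × 1.086470 = $16,297.05.
Effective rate on net proceeds: 16,297.05 / 14,840 − 1 = 0.098184 = 9.818%.

9.818%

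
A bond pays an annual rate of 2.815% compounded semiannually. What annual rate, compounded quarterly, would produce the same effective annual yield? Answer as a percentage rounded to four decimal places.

EAR = (1 + 0.02815/2)^2 − 1 = 0.028348.
Solve (1 + r/4)^4 = 1.028348: r/4 = 1.028348^(1/4) − 1 = 0.007013, so r = 0.028052 = 2.8052%.

2.8052%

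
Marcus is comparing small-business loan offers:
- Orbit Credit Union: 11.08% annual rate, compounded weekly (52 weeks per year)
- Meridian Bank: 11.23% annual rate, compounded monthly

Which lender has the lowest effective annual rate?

Orbit Credit Union: (1 + 0.1108/52)^52 − 1 = 11.704%
Meridian Bank: (1 + 0.1123/12)^12 − 1 = 11.826%
The lowest effective annual rate is Orbit Credit Union at 11.704%.

Orbit Credit Union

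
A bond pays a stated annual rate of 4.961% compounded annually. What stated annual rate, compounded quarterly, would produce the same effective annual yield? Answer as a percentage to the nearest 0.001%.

Compounded annually, EAR = nominal = 0.049610.
Solve (1 + r/4)^4 = 1.049610: r/4 = 1.049610^(1/4) − 1 = 0.012178, so r = 0.048713 = 4.871%.

4.871%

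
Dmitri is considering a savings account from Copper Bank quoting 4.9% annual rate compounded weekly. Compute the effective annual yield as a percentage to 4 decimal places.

5.0196%

EAR = (1 + 0.049/52)^52 − 1.
= (1 + 0.000942)^52 − 1 = 1.050196 − 1 = 5.0196%.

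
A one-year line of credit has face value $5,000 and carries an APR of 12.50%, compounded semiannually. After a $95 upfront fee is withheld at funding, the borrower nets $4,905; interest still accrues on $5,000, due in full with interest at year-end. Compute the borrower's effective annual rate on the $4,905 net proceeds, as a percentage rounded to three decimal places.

15.077%

Amount owed after one year: 5,000 × (1 + 0.1250/2)^2 = 5,000 × 1.128906 = $5,644.53.
Effective rate on net proceeds: 5,644.53 / 4,905 − 1 = 0.150771 = 15.077%.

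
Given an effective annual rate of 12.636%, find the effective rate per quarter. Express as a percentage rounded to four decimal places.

The per-quarter rate i satisfies (1 + i)^4 = 1 + 0.12636.
i = 1.12636^(1/4) − 1 = 0.0301947 = 3.0195%.

3.0195%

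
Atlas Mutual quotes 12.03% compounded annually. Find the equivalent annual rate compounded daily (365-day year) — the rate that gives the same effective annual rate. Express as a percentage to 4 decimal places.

11.3614%

Compounded annually, EAR = nominal = 0.120300.
Solve (1 + r/365)^365 = 1.120300: r/365 = 1.120300^(1/365) − 1 = 0.000311, so r = 0.113614 = 11.3614%.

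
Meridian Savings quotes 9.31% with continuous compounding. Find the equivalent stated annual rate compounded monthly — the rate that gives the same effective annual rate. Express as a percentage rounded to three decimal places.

9.346%

EAR under continuous compounding: e^0.0931 − 1 = 0.097571.
Solve (1 + r/12)^12 = 1.097571: r/12 = 1.097571^(1/12) − 1 = 0.007789, so r = 0.093462 = 9.346%.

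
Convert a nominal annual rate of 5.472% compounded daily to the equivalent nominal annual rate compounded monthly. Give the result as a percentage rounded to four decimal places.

EAR = (1 + 0.05472/365)^365 − 1 = 0.056240.
Solve (1 + r/12)^12 = 1.056240: r/12 = 1.056240^(1/12) − 1 = 0.004570, so r = 0.054841 = 5.4841%.

5.4841%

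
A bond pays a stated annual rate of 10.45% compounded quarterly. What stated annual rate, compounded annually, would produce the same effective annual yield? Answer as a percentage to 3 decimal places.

EAR = (1 + 0.1045/4)^4 − 1 = 0.108667.
Compounded annually, the equivalent nominal rate is the EAR itself: 10.867%.

10.867%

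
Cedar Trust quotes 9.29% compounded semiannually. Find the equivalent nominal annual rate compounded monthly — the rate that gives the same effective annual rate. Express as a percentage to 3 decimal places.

9.115%

EAR = (1 + 0.0929/2)^2 − 1 = 0.095058.
Solve (1 + r/12)^12 = 1.095058: r/12 = 1.095058^(1/12) − 1 = 0.007596, so r = 0.091151 = 9.115%.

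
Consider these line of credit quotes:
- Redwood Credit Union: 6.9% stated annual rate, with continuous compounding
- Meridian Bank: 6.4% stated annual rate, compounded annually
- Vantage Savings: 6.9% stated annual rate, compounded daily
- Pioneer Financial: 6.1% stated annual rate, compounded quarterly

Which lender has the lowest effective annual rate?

Pioneer Financial

Redwood Credit Union: e^0.069 − 1 = 7.144%
Meridian Bank: compounded annually, EAR = 6.400%
Vantage Savings: (1 + 0.069/365)^365 − 1 = 7.143%
Pioneer Financial: (1 + 0.061/4)^4 − 1 = 6.241%
The lowest effective annual rate is Pioneer Financial at 6.241%.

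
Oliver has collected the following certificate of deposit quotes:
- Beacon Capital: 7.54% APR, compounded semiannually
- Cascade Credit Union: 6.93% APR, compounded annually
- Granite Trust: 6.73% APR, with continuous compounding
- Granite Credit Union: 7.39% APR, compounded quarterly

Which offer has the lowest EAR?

Beacon Capital: (1 + 0.0754/2)^2 − 1 = 7.682%
Cascade Credit Union: compounded annually, EAR = 6.930%
Granite Trust: e^0.0673 − 1 = 6.962%
Granite Credit Union: (1 + 0.0739/4)^4 − 1 = 7.597%
The lowest effective annual rate is Cascade Credit Union at 6.930%.

Cascade Credit Union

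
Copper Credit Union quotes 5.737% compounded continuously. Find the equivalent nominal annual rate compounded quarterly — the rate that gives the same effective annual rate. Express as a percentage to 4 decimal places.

EAR under continuous compounding: e^0.05737 − 1 = 0.059048.
Solve (1 + r/4)^4 = 1.059048: r/4 = 1.059048^(1/4) − 1 = 0.014446, so r = 0.057783 = 5.7783%.

5.7783%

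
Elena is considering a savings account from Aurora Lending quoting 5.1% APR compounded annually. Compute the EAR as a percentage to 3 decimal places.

Annual compounding means the effective rate equals the nominal rate: 5.100%.

5.100%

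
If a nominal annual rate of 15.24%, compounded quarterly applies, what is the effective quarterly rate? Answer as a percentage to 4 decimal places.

With a nominal annual rate compounded quarterly, the periodic rate is the nominal rate divided by 4.
i = 0.1524 / 4 = 0.0381000 = 3.8100%.

3.8100%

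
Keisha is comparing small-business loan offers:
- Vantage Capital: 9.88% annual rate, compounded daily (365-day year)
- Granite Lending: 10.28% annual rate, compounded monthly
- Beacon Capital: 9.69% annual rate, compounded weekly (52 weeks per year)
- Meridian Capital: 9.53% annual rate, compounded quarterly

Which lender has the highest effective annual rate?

Granite Lending

Vantage Capital: (1 + 0.0988/365)^365 − 1 = 10.383%
Granite Lending: (1 + 0.1028/12)^12 − 1 = 10.778%
Beacon Capital: (1 + 0.0969/52)^52 − 1 = 10.165%
Meridian Capital: (1 + 0.0953/4)^4 − 1 = 9.876%
The highest effective annual rate is Granite Lending at 10.778%.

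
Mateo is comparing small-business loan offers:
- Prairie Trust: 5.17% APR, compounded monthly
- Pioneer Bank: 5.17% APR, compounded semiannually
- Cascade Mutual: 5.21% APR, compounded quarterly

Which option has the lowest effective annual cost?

Pioneer Bank

Prairie Trust: (1 + 0.0517/12)^12 − 1 = 5.294%
Pioneer Bank: (1 + 0.0517/2)^2 − 1 = 5.237%
Cascade Mutual: (1 + 0.0521/4)^4 − 1 = 5.313%
The lowest effective annual rate is Pioneer Bank at 5.237%.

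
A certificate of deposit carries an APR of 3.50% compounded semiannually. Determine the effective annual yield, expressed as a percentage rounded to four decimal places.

3.5306%

EAR = (1 + 0.0350/2)^2 − 1.
= (1 + 0.017500)^2 − 1 = 1.035306 − 1 = 3.5306%.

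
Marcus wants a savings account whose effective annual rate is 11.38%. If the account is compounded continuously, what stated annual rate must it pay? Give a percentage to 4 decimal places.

Continuous: nominal r satisfies e^r − 1 = 0.1138.
r = ln(1 + 0.1138) = ln(1.1138) = 0.107778 = 10.7778%.

10.7778%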